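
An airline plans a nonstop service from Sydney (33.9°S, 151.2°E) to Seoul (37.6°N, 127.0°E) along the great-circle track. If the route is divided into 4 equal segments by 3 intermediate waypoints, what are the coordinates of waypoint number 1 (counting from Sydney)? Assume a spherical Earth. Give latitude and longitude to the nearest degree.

From cos δ = sin φ₁ sin φ₂ + cos φ₁ cos φ₂ cos Δλ, the central angle is δ ≈ 1.308 rad (75.0°).
Interpolate at f = 1/4 with slerp weights a = sin((1−f)δ)/sin δ ≈ 0.861, b = sin(fδ)/sin δ ≈ 0.333.
p = a·p₁ + b·p₂ ≈ (-0.785, 0.555, -0.277); φ = arcsin(p_z) ≈ -16.08°, λ = atan2(p_y, p_x) ≈ 144.74°.

≈ 16°S, 145°E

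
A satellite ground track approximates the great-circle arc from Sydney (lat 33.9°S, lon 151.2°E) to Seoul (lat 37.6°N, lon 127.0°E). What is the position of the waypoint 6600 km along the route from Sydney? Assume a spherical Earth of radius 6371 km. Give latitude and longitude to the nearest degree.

≈ lat 23°N, lon 133°E

From cos δ = sin φ₁ sin φ₂ + cos φ₁ cos φ₂ cos Δλ, the central angle is δ ≈ 1.308 rad (75.0°). The total great-circle distance is δ·R ≈ 1.308 × 6371 ≈ 8335 km, so the target fraction is f = 6600/8335 ≈ 0.792.
Interpolate at f ≈ 0.792 with slerp weights a = sin((1−f)δ)/sin δ ≈ 0.279, b = sin(fδ)/sin δ ≈ 0.891.
p = a·p₁ + b·p₂ ≈ (-0.627, 0.675, 0.388); φ = arcsin(p_z) ≈ 22.84°, λ = atan2(p_y, p_x) ≈ 132.90°.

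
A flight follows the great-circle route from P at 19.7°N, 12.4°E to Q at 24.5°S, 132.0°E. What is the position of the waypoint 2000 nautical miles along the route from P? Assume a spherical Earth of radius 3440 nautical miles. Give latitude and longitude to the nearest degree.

Convert each endpoint to a unit vector on the sphere (x = cos φ cos λ, y = cos φ sin λ, z = sin φ).
The central angle between the endpoints is δ = arccos(p₁·p₂) ≈ 2.169 rad (124.3°). The total great-circle distance is δ·R ≈ 2.169 × 3440 ≈ 7460 nmi, so the target fraction is f = 2000/7460 ≈ 0.268.
Interpolate at f ≈ 0.268 with slerp weights a = sin((1−f)δ)/sin δ ≈ 1.210, b = sin(fδ)/sin δ ≈ 0.664.
p = a·p₁ + b·p₂ ≈ (0.708, 0.694, 0.132); φ = arcsin(p_z) ≈ 7.60°, λ = atan2(p_y, p_x) ≈ 44.43°.

≈ 8°N, 44°E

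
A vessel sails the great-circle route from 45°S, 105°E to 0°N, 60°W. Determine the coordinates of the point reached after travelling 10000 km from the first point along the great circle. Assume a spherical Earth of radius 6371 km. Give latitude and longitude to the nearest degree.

Write both endpoints as unit vectors p₁, p₂ with components (cos φ cos λ, cos φ sin λ, sin φ).
The central angle between the endpoints is δ = arccos(p₁·p₂) ≈ 2.323 rad (133.1°). The total great-circle distance is δ·R ≈ 2.323 × 6371 ≈ 14798 km, so the target fraction is f = 10000/14798 ≈ 0.676.
Interpolate at f ≈ 0.676 with slerp weights a = sin((1−f)δ)/sin δ ≈ 0.936, b = sin(fδ)/sin δ ≈ 1.369.
p = a·p₁ + b·p₂ ≈ (0.513, -0.546, -0.662); φ = arcsin(p_z) ≈ -41.46°, λ = atan2(p_y, p_x) ≈ -46.78°.

≈ 41°S, 47°W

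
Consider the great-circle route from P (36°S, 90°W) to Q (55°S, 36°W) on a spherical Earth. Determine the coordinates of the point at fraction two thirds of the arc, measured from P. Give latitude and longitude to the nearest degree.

≈ (52°S, 58°W)

Convert each endpoint to a unit vector on the sphere (x = cos φ cos λ, y = cos φ sin λ, z = sin φ).
The central angle between the endpoints is δ = arccos(p₁·p₂) ≈ 0.716 rad (41.0°).
Interpolate at f = 2/3 with slerp weights a = sin((1−f)δ)/sin δ ≈ 0.360, b = sin(fδ)/sin δ ≈ 0.700.
p = a·p₁ + b·p₂ ≈ (0.325, -0.527, -0.785); φ = arcsin(p_z) ≈ -51.73°, λ = atan2(p_y, p_x) ≈ -58.37°.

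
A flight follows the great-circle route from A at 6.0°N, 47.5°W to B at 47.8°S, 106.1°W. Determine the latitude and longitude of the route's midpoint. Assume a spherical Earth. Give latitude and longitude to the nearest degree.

≈ 24°S, 71°W

Write both endpoints as unit vectors p₁, p₂ with components (cos φ cos λ, cos φ sin λ, sin φ).
The central angle between the endpoints is δ = arccos(p₁·p₂) ≈ 1.297 rad (74.3°).
Interpolate at f = 1/2 with slerp weights a = sin((1−f)δ)/sin δ ≈ 0.627, b = sin(fδ)/sin δ ≈ 0.627.
p = a·p₁ + b·p₂ ≈ (0.305, -0.865, -0.399); φ = arcsin(p_z) ≈ -23.52°, λ = atan2(p_y, p_x) ≈ -70.60°.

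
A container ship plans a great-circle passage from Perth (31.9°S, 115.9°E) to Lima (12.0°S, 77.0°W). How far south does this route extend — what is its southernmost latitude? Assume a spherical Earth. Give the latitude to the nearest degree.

≈ 75°S

The great circle lies in the plane with unit normal n̂ = (p₁ × p₂)/|p₁ × p₂|.
Here n̂_z ≈ +0.259; the vertex latitude is φ_max = arccos|n̂_z| ≈ 75.0°.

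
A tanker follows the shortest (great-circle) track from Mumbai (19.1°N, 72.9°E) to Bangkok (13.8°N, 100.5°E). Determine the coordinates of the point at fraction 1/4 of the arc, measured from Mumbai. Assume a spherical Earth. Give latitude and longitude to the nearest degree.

≈ 18°N, 80°E

The haversine formula gives a central angle δ ≈ 0.471 rad (27.0°) between the endpoints.
Interpolate at f = 1/4 with slerp weights a = sin((1−f)δ)/sin δ ≈ 0.762, b = sin(fδ)/sin δ ≈ 0.259.
p = a·p₁ + b·p₂ ≈ (0.166, 0.936, 0.311); φ = arcsin(p_z) ≈ 18.13°, λ = atan2(p_y, p_x) ≈ 79.94°.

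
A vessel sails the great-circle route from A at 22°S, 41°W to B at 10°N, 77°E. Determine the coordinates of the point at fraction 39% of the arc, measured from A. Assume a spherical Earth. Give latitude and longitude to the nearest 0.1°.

≈ 15.5°S, 8.0°E

The haversine formula gives a central angle δ ≈ 2.087 rad (119.6°) between the endpoints.
Interpolate at f = 0.39 with slerp weights a = sin((1−f)δ)/sin δ ≈ 1.099, b = sin(fδ)/sin δ ≈ 0.836.
p = a·p₁ + b·p₂ ≈ (0.955, 0.134, -0.267); φ = arcsin(p_z) ≈ -15.47°, λ = atan2(p_y, p_x) ≈ 7.96°.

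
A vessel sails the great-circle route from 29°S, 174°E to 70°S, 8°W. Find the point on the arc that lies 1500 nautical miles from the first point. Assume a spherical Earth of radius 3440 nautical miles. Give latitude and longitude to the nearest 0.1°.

≈ 54.0°S, 174.5°E

From cos δ = sin φ₁ sin φ₂ + cos φ₁ cos φ₂ cos Δλ, the central angle is δ ≈ 1.414 rad (81.0°). The total great-circle distance is δ·R ≈ 1.414 × 3440 ≈ 4863 nmi, so the target fraction is f = 1500/4863 ≈ 0.308.
Interpolate at f ≈ 0.308 with slerp weights a = sin((1−f)δ)/sin δ ≈ 0.839, b = sin(fδ)/sin δ ≈ 0.428.
p = a·p₁ + b·p₂ ≈ (-0.585, 0.056, -0.809); φ = arcsin(p_z) ≈ -53.98°, λ = atan2(p_y, p_x) ≈ 174.50°.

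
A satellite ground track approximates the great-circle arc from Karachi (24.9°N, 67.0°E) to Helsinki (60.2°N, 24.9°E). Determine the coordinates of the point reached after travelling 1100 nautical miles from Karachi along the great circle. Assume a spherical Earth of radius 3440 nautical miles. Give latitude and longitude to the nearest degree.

The haversine formula gives a central angle δ ≈ 0.796 rad (45.6°) between the endpoints. The total great-circle distance is δ·R ≈ 0.796 × 3440 ≈ 2737 nmi, so the target fraction is f = 1100/2737 ≈ 0.402.
Interpolate at f ≈ 0.402 with slerp weights a = sin((1−f)δ)/sin δ ≈ 0.641, b = sin(fδ)/sin δ ≈ 0.440.
p = a·p₁ + b·p₂ ≈ (0.426, 0.628, 0.652); φ = arcsin(p_z) ≈ 40.69°, λ = atan2(p_y, p_x) ≈ 55.85°.

≈ 41°N, 56°E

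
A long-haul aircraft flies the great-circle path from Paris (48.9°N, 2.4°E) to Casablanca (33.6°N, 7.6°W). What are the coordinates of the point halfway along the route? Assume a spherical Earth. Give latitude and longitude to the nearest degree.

Write both endpoints as unit vectors p₁, p₂ with components (cos φ cos λ, cos φ sin λ, sin φ).
The central angle between the endpoints is δ = arccos(p₁·p₂) ≈ 0.297 rad (17.0°).
Interpolate at f = 1/2 with slerp weights a = sin((1−f)δ)/sin δ ≈ 0.506, b = sin(fδ)/sin δ ≈ 0.506.
p = a·p₁ + b·p₂ ≈ (0.749, -0.042, 0.661); φ = arcsin(p_z) ≈ 41.36°, λ = atan2(p_y, p_x) ≈ -3.19°.

≈ 41°N, 3°W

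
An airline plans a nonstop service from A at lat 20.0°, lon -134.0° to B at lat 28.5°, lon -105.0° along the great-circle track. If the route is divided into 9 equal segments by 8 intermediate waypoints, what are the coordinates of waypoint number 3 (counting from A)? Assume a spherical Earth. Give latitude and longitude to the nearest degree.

≈ lat 23°, lon -125°

Write both endpoints as unit vectors p₁, p₂ with components (cos φ cos λ, cos φ sin λ, sin φ).
The central angle between the endpoints is δ = arccos(p₁·p₂) ≈ 0.483 rad (27.7°).
Interpolate at f = 3/9 with slerp weights a = sin((1−f)δ)/sin δ ≈ 0.681, b = sin(fδ)/sin δ ≈ 0.345.
p = a·p₁ + b·p₂ ≈ (-0.523, -0.754, 0.398); φ = arcsin(p_z) ≈ 23.44°, λ = atan2(p_y, p_x) ≈ -124.78°.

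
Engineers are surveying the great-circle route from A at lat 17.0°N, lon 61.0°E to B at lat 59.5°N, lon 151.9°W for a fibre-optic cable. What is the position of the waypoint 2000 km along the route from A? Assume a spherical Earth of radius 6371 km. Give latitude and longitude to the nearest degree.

Write both endpoints as unit vectors p₁, p₂ with components (cos φ cos λ, cos φ sin λ, sin φ).
The central angle between the endpoints is δ = arccos(p₁·p₂) ≈ 1.727 rad (99.0°). The total great-circle distance is δ·R ≈ 1.727 × 6371 ≈ 11003 km, so the target fraction is f = 2000/11003 ≈ 0.182.
Interpolate at f ≈ 0.182 with slerp weights a = sin((1−f)δ)/sin δ ≈ 1.000, b = sin(fδ)/sin δ ≈ 0.313.
p = a·p₁ + b·p₂ ≈ (0.324, 0.761, 0.562); φ = arcsin(p_z) ≈ 34.17°, λ = atan2(p_y, p_x) ≈ 66.98°.

≈ lat 34°N, lon 67°E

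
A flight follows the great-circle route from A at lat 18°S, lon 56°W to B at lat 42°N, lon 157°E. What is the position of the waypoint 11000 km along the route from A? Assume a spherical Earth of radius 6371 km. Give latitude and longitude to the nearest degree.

≈ lat 48°N, lon 139°W

Write both endpoints as unit vectors p₁, p₂ with components (cos φ cos λ, cos φ sin λ, sin φ).
The central angle between the endpoints is δ = arccos(p₁·p₂) ≈ 2.497 rad (143.1°). The total great-circle distance is δ·R ≈ 2.497 × 6371 ≈ 15910 km, so the target fraction is f = 11000/15910 ≈ 0.691.
Interpolate at f ≈ 0.691 with slerp weights a = sin((1−f)δ)/sin δ ≈ 1.160, b = sin(fδ)/sin δ ≈ 1.645.
p = a·p₁ + b·p₂ ≈ (-0.508, -0.437, 0.742); φ = arcsin(p_z) ≈ 47.91°, λ = atan2(p_y, p_x) ≈ -139.32°.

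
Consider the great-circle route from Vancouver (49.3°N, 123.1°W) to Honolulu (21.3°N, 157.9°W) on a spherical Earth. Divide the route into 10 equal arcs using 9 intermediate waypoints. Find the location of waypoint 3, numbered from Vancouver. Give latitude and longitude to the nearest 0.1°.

Convert each endpoint to a unit vector on the sphere (x = cos φ cos λ, y = cos φ sin λ, z = sin φ).
The central angle between the endpoints is δ = arccos(p₁·p₂) ≈ 0.685 rad (39.3°).
Interpolate at f = 3/10 with slerp weights a = sin((1−f)δ)/sin δ ≈ 0.729, b = sin(fδ)/sin δ ≈ 0.323.
p = a·p₁ + b·p₂ ≈ (-0.538, -0.511, 0.670); φ = arcsin(p_z) ≈ 42.07°, λ = atan2(p_y, p_x) ≈ -136.46°.

≈ (42.1°N, 136.5°W)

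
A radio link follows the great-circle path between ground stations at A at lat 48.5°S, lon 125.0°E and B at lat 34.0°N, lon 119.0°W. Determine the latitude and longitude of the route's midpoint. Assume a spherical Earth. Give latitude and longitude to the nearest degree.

From cos δ = sin φ₁ sin φ₂ + cos φ₁ cos φ₂ cos Δλ, the central angle is δ ≈ 2.291 rad (131.3°).
Interpolate at f = 1/2 with slerp weights a = sin((1−f)δ)/sin δ ≈ 1.212, b = sin(fδ)/sin δ ≈ 1.212.
p = a·p₁ + b·p₂ ≈ (-0.948, -0.221, -0.230); φ = arcsin(p_z) ≈ -13.30°, λ = atan2(p_y, p_x) ≈ -166.88°.

≈ lat 13°S, lon 167°W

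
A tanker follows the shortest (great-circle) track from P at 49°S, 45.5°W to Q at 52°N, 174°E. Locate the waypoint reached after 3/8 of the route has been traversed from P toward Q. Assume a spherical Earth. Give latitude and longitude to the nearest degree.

≈ 11°S, 99°W

Write both endpoints as unit vectors p₁, p₂ with components (cos φ cos λ, cos φ sin λ, sin φ).
The central angle between the endpoints is δ = arccos(p₁·p₂) ≈ 2.705 rad (155.0°).
Interpolate at f = 3/8 with slerp weights a = sin((1−f)δ)/sin δ ≈ 2.350, b = sin(fδ)/sin δ ≈ 2.010.
p = a·p₁ + b·p₂ ≈ (-0.150, -0.970, -0.190); φ = arcsin(p_z) ≈ -10.92°, λ = atan2(p_y, p_x) ≈ -98.80°.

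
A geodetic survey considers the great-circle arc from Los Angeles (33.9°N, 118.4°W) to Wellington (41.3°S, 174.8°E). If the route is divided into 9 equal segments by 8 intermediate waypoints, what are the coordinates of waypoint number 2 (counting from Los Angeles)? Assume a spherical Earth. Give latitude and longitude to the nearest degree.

The haversine formula gives a central angle δ ≈ 1.694 rad (97.0°) between the endpoints.
Interpolate at f = 2/9 with slerp weights a = sin((1−f)δ)/sin δ ≈ 0.975, b = sin(fδ)/sin δ ≈ 0.370.
p = a·p₁ + b·p₂ ≈ (-0.662, -0.687, 0.300); φ = arcsin(p_z) ≈ 17.43°, λ = atan2(p_y, p_x) ≈ -133.95°.

≈ (17°N, 134°W)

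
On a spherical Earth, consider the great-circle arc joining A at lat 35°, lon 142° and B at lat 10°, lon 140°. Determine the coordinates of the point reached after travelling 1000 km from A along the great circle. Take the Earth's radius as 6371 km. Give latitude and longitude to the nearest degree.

Convert each endpoint to a unit vector on the sphere (x = cos φ cos λ, y = cos φ sin λ, z = sin φ).
The central angle between the endpoints is δ = arccos(p₁·p₂) ≈ 0.437 rad (25.1°). The total great-circle distance is δ·R ≈ 0.437 × 6371 ≈ 2787 km, so the target fraction is f = 1000/2787 ≈ 0.359.
Interpolate at f ≈ 0.359 with slerp weights a = sin((1−f)δ)/sin δ ≈ 0.653, b = sin(fδ)/sin δ ≈ 0.369.
p = a·p₁ + b·p₂ ≈ (-0.700, 0.563, 0.439); φ = arcsin(p_z) ≈ 26.03°, λ = atan2(p_y, p_x) ≈ 141.19°.

≈ lat 26°, lon 141°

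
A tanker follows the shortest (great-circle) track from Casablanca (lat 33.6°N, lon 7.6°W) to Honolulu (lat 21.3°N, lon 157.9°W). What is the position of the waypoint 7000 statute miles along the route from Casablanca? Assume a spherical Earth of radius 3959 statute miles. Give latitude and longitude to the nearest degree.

≈ lat 36°N, lon 148°W

From cos δ = sin φ₁ sin φ₂ + cos φ₁ cos φ₂ cos Δλ, the central angle is δ ≈ 2.064 rad (118.2°). The total great-circle distance is δ·R ≈ 2.064 × 3959 ≈ 8170 mi, so the target fraction is f = 7000/8170 ≈ 0.857.
Interpolate at f ≈ 0.857 with slerp weights a = sin((1−f)δ)/sin δ ≈ 0.330, b = sin(fδ)/sin δ ≈ 1.113.
p = a·p₁ + b·p₂ ≈ (-0.688, -0.427, 0.587); φ = arcsin(p_z) ≈ 35.96°, λ = atan2(p_y, p_x) ≈ -148.20°.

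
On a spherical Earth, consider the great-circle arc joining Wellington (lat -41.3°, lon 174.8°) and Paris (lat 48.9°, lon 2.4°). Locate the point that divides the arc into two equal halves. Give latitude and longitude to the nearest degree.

Convert each endpoint to a unit vector on the sphere (x = cos φ cos λ, y = cos φ sin λ, z = sin φ).
The central angle between the endpoints is δ = arccos(p₁·p₂) ≈ 2.979 rad (170.7°).
Interpolate at f = 1/2 with slerp weights a = sin((1−f)δ)/sin δ ≈ 6.173, b = sin(fδ)/sin δ ≈ 6.173.
p = a·p₁ + b·p₂ ≈ (-0.564, 0.590, 0.578); φ = arcsin(p_z) ≈ 35.28°, λ = atan2(p_y, p_x) ≈ 133.70°.

≈ lat 35°, lon 134°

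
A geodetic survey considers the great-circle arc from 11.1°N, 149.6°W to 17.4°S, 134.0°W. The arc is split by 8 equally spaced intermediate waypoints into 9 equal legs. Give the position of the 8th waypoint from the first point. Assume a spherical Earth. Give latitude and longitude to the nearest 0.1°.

≈ 14.3°S, 135.8°W

The haversine formula gives a central angle δ ≈ 0.565 rad (32.4°) between the endpoints.
Interpolate at f = 8/9 with slerp weights a = sin((1−f)δ)/sin δ ≈ 0.117, b = sin(fδ)/sin δ ≈ 0.899.
p = a·p₁ + b·p₂ ≈ (-0.695, -0.675, -0.246); φ = arcsin(p_z) ≈ -14.26°, λ = atan2(p_y, p_x) ≈ -135.83°.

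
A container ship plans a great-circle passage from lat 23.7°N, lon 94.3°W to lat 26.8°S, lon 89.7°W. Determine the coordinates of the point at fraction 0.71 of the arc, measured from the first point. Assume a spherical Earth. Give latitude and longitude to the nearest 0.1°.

Convert each endpoint to a unit vector on the sphere (x = cos φ cos λ, y = cos φ sin λ, z = sin φ).
The central angle between the endpoints is δ = arccos(p₁·p₂) ≈ 0.885 rad (50.7°).
Interpolate at f = 0.71 with slerp weights a = sin((1−f)δ)/sin δ ≈ 0.328, b = sin(fδ)/sin δ ≈ 0.760.
p = a·p₁ + b·p₂ ≈ (-0.019, -0.977, -0.211); φ = arcsin(p_z) ≈ -12.16°, λ = atan2(p_y, p_x) ≈ -91.11°.

≈ lat 12.2°S, lon 91.1°W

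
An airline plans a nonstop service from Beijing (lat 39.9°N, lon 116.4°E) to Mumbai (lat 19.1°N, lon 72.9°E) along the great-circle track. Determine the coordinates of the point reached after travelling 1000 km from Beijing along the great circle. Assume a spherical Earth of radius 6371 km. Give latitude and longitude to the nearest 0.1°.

≈ lat 36.9°N, lon 105.6°E

From cos δ = sin φ₁ sin φ₂ + cos φ₁ cos φ₂ cos Δλ, the central angle is δ ≈ 0.744 rad (42.6°). The total great-circle distance is δ·R ≈ 0.744 × 6371 ≈ 4740 km, so the target fraction is f = 1000/4740 ≈ 0.211.
Interpolate at f ≈ 0.211 with slerp weights a = sin((1−f)δ)/sin δ ≈ 0.818, b = sin(fδ)/sin δ ≈ 0.231.
p = a·p₁ + b·p₂ ≈ (-0.215, 0.770, 0.600); φ = arcsin(p_z) ≈ 36.88°, λ = atan2(p_y, p_x) ≈ 105.58°.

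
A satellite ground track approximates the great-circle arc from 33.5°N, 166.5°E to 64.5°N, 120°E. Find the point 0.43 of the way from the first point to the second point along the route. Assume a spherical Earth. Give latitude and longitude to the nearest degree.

≈ 49°N, 154°E

Write both endpoints as unit vectors p₁, p₂ with components (cos φ cos λ, cos φ sin λ, sin φ).
The central angle between the endpoints is δ = arccos(p₁·p₂) ≈ 0.730 rad (41.8°).
Interpolate at f = 0.43 with slerp weights a = sin((1−f)δ)/sin δ ≈ 0.606, b = sin(fδ)/sin δ ≈ 0.463.
p = a·p₁ + b·p₂ ≈ (-0.591, 0.291, 0.752); φ = arcsin(p_z) ≈ 48.80°, λ = atan2(p_y, p_x) ≈ 153.82°.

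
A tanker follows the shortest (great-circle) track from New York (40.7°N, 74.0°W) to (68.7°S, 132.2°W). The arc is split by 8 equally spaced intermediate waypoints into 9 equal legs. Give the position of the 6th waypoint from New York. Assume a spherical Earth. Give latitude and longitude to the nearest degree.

≈ (34°S, 98°W)

Convert each endpoint to a unit vector on the sphere (x = cos φ cos λ, y = cos φ sin λ, z = sin φ).
The central angle between the endpoints is δ = arccos(p₁·p₂) ≈ 2.052 rad (117.5°).
Interpolate at f = 6/9 with slerp weights a = sin((1−f)δ)/sin δ ≈ 0.713, b = sin(fδ)/sin δ ≈ 1.105.
p = a·p₁ + b·p₂ ≈ (-0.121, -0.817, -0.565); φ = arcsin(p_z) ≈ -34.37°, λ = atan2(p_y, p_x) ≈ -98.40°.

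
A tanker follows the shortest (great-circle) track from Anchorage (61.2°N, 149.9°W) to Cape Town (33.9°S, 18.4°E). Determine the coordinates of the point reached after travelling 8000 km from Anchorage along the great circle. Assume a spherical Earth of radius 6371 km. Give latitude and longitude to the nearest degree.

Convert each endpoint to a unit vector on the sphere (x = cos φ cos λ, y = cos φ sin λ, z = sin φ).
The central angle between the endpoints is δ = arccos(p₁·p₂) ≈ 2.647 rad (151.7°). The total great-circle distance is δ·R ≈ 2.647 × 6371 ≈ 16866 km, so the target fraction is f = 8000/16866 ≈ 0.474.
Interpolate at f ≈ 0.474 with slerp weights a = sin((1−f)δ)/sin δ ≈ 2.074, b = sin(fδ)/sin δ ≈ 2.004.
p = a·p₁ + b·p₂ ≈ (0.714, 0.024, 0.700); φ = arcsin(p_z) ≈ 44.41°, λ = atan2(p_y, p_x) ≈ 1.92°.

≈ (44°N, 2°E)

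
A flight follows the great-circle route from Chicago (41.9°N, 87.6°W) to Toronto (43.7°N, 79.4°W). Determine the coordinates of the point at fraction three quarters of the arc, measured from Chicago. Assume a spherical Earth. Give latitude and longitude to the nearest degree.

≈ 43°N, 81°W

From cos δ = sin φ₁ sin φ₂ + cos φ₁ cos φ₂ cos Δλ, the central angle is δ ≈ 0.110 rad (6.3°).
Interpolate at f = 3/4 with slerp weights a = sin((1−f)δ)/sin δ ≈ 0.250, b = sin(fδ)/sin δ ≈ 0.751.
p = a·p₁ + b·p₂ ≈ (0.108, -0.720, 0.686); φ = arcsin(p_z) ≈ 43.31°, λ = atan2(p_y, p_x) ≈ -81.49°.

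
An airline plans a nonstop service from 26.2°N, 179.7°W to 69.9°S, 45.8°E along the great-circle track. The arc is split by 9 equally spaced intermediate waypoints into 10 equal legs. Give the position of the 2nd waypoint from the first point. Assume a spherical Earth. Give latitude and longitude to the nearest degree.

≈ 2°N, 172°E

Write both endpoints as unit vectors p₁, p₂ with components (cos φ cos λ, cos φ sin λ, sin φ).
The central angle between the endpoints is δ = arccos(p₁·p₂) ≈ 2.253 rad (129.1°).
Interpolate at f = 2/10 with slerp weights a = sin((1−f)δ)/sin δ ≈ 1.254, b = sin(fδ)/sin δ ≈ 0.561.
p = a·p₁ + b·p₂ ≈ (-0.991, 0.132, 0.027); φ = arcsin(p_z) ≈ 1.53°, λ = atan2(p_y, p_x) ≈ 172.39°.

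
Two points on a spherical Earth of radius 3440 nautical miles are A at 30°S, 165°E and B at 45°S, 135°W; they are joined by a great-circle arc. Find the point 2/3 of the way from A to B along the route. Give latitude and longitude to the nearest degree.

≈ 44°S, 158°W

Convert each endpoint to a unit vector on the sphere (x = cos φ cos λ, y = cos φ sin λ, z = sin φ).
The central angle between the endpoints is δ = arccos(p₁·p₂) ≈ 0.850 rad (48.7°).
Interpolate at f = 2/3 with slerp weights a = sin((1−f)δ)/sin δ ≈ 0.372, b = sin(fδ)/sin δ ≈ 0.715.
p = a·p₁ + b·p₂ ≈ (-0.669, -0.274, -0.691); φ = arcsin(p_z) ≈ -43.74°, λ = atan2(p_y, p_x) ≈ -157.72°.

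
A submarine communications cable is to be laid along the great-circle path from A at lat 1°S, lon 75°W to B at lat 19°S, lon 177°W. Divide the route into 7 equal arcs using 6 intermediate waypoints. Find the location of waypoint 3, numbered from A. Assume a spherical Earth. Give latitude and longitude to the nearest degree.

≈ lat 14°S, lon 117°W

The haversine formula gives a central angle δ ≈ 1.763 rad (101.0°) between the endpoints.
Interpolate at f = 3/7 with slerp weights a = sin((1−f)δ)/sin δ ≈ 0.861, b = sin(fδ)/sin δ ≈ 0.698.
p = a·p₁ + b·p₂ ≈ (-0.437, -0.866, -0.242); φ = arcsin(p_z) ≈ -14.03°, λ = atan2(p_y, p_x) ≈ -116.75°.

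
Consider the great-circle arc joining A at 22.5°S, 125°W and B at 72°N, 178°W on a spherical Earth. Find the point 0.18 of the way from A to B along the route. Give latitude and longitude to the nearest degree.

≈ 5°S, 130°W

Convert each endpoint to a unit vector on the sphere (x = cos φ cos λ, y = cos φ sin λ, z = sin φ).
The central angle between the endpoints is δ = arccos(p₁·p₂) ≈ 1.764 rad (101.1°).
Interpolate at f = 0.18 with slerp weights a = sin((1−f)δ)/sin δ ≈ 1.011, b = sin(fδ)/sin δ ≈ 0.318.
p = a·p₁ + b·p₂ ≈ (-0.634, -0.769, -0.084); φ = arcsin(p_z) ≈ -4.84°, λ = atan2(p_y, p_x) ≈ -129.52°.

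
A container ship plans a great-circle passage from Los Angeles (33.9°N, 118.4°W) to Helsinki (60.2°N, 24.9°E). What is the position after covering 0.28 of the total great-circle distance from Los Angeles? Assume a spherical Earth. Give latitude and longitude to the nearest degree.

The haversine formula gives a central angle δ ≈ 1.417 rad (81.2°) between the endpoints.
Interpolate at f = 0.28 with slerp weights a = sin((1−f)δ)/sin δ ≈ 0.862, b = sin(fδ)/sin δ ≈ 0.391.
p = a·p₁ + b·p₂ ≈ (-0.164, -0.548, 0.820); φ = arcsin(p_z) ≈ 55.12°, λ = atan2(p_y, p_x) ≈ -106.68°.

≈ 55°N, 107°W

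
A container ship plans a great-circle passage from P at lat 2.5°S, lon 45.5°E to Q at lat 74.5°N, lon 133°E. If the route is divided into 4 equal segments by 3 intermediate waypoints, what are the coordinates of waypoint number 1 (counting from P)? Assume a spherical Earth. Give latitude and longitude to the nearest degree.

≈ lat 20°N, lon 52°E

Convert each endpoint to a unit vector on the sphere (x = cos φ cos λ, y = cos φ sin λ, z = sin φ).
The central angle between the endpoints is δ = arccos(p₁·p₂) ≈ 1.601 rad (91.7°).
Interpolate at f = 1/4 with slerp weights a = sin((1−f)δ)/sin δ ≈ 0.933, b = sin(fδ)/sin δ ≈ 0.390.
p = a·p₁ + b·p₂ ≈ (0.582, 0.741, 0.335); φ = arcsin(p_z) ≈ 19.57°, λ = atan2(p_y, p_x) ≈ 51.84°.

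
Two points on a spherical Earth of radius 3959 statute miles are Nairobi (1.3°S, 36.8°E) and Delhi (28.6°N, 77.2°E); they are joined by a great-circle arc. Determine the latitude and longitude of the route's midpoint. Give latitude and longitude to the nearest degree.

≈ (15°N, 56°E)

Write both endpoints as unit vectors p₁, p₂ with components (cos φ cos λ, cos φ sin λ, sin φ).
The central angle between the endpoints is δ = arccos(p₁·p₂) ≈ 0.853 rad (48.9°).
Interpolate at f = 1/2 with slerp weights a = sin((1−f)δ)/sin δ ≈ 0.549, b = sin(fδ)/sin δ ≈ 0.549.
p = a·p₁ + b·p₂ ≈ (0.546, 0.799, 0.250); φ = arcsin(p_z) ≈ 14.50°, λ = atan2(p_y, p_x) ≈ 55.63°.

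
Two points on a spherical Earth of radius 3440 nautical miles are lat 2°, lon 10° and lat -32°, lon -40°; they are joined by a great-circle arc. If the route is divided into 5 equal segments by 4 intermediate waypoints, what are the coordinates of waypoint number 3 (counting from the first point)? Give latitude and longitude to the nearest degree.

≈ lat -20°, lon -18°

Write both endpoints as unit vectors p₁, p₂ with components (cos φ cos λ, cos φ sin λ, sin φ).
The central angle between the endpoints is δ = arccos(p₁·p₂) ≈ 1.017 rad (58.2°).
Interpolate at f = 3/5 with slerp weights a = sin((1−f)δ)/sin δ ≈ 0.465, b = sin(fδ)/sin δ ≈ 0.674.
p = a·p₁ + b·p₂ ≈ (0.895, -0.287, -0.341); φ = arcsin(p_z) ≈ -19.92°, λ = atan2(p_y, p_x) ≈ -17.74°.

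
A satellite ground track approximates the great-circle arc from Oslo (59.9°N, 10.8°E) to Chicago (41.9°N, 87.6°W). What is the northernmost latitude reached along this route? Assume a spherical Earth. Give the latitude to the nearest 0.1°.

≈ 64.3°N

The great circle lies in the plane with unit normal n̂ = (p₁ × p₂)/|p₁ × p₂|.
Here n̂_z ≈ -0.433; the vertex latitude is φ_max = arccos|n̂_z| ≈ 64.3°.
Check via Clairaut: cos φ_max = |cos φ₁| · sin C = cos(59.9°)·sin(59.8°) ≈ 0.433, again giving ≈ 64.3°.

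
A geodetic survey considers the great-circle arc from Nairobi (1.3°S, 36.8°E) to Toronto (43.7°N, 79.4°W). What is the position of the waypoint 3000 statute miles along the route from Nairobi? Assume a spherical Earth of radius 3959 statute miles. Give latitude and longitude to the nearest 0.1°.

≈ 28.8°N, 4.1°E

From cos δ = sin φ₁ sin φ₂ + cos φ₁ cos φ₂ cos Δλ, the central angle is δ ≈ 1.912 rad (109.6°). The total great-circle distance is δ·R ≈ 1.912 × 3959 ≈ 7570 mi, so the target fraction is f = 3000/7570 ≈ 0.396.
Interpolate at f ≈ 0.396 with slerp weights a = sin((1−f)δ)/sin δ ≈ 0.971, b = sin(fδ)/sin δ ≈ 0.729.
p = a·p₁ + b·p₂ ≈ (0.874, 0.063, 0.482); φ = arcsin(p_z) ≈ 28.81°, λ = atan2(p_y, p_x) ≈ 4.12°.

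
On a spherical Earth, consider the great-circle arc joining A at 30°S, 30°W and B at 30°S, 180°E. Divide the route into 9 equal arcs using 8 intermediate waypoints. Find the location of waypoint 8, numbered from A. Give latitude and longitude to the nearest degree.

≈ 41°S, 172°W

Write both endpoints as unit vectors p₁, p₂ with components (cos φ cos λ, cos φ sin λ, sin φ).
The central angle between the endpoints is δ = arccos(p₁·p₂) ≈ 1.982 rad (113.5°).
Interpolate at f = 8/9 with slerp weights a = sin((1−f)δ)/sin δ ≈ 0.238, b = sin(fδ)/sin δ ≈ 1.071.
p = a·p₁ + b·p₂ ≈ (-0.749, -0.103, -0.655); φ = arcsin(p_z) ≈ -40.89°, λ = atan2(p_y, p_x) ≈ -172.16°.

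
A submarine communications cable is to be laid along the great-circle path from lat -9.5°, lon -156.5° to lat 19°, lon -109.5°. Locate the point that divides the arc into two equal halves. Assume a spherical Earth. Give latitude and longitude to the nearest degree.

From cos δ = sin φ₁ sin φ₂ + cos φ₁ cos φ₂ cos Δλ, the central angle is δ ≈ 0.949 rad (54.4°).
Interpolate at f = 1/2 with slerp weights a = sin((1−f)δ)/sin δ ≈ 0.562, b = sin(fδ)/sin δ ≈ 0.562.
p = a·p₁ + b·p₂ ≈ (-0.686, -0.722, 0.090); φ = arcsin(p_z) ≈ 5.18°, λ = atan2(p_y, p_x) ≈ -133.53°.

≈ lat 5°, lon -134°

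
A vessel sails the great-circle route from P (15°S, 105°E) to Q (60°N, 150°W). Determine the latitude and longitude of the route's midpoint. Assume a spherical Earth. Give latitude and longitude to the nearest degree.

≈ (32°N, 135°E)

The haversine formula gives a central angle δ ≈ 1.927 rad (110.4°) between the endpoints.
Interpolate at f = 1/2 with slerp weights a = sin((1−f)δ)/sin δ ≈ 0.876, b = sin(fδ)/sin δ ≈ 0.876.
p = a·p₁ + b·p₂ ≈ (-0.599, 0.599, 0.532); φ = arcsin(p_z) ≈ 32.15°, λ = atan2(p_y, p_x) ≈ 135.00°.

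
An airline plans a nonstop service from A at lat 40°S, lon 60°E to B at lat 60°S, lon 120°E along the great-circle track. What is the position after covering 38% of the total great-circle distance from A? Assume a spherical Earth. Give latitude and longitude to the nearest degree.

The haversine formula gives a central angle δ ≈ 0.725 rad (41.6°) between the endpoints.
Interpolate at f = 0.38 with slerp weights a = sin((1−f)δ)/sin δ ≈ 0.655, b = sin(fδ)/sin δ ≈ 0.410.
p = a·p₁ + b·p₂ ≈ (0.148, 0.612, -0.777); φ = arcsin(p_z) ≈ -50.94°, λ = atan2(p_y, p_x) ≈ 76.38°.

≈ lat 51°S, lon 76°E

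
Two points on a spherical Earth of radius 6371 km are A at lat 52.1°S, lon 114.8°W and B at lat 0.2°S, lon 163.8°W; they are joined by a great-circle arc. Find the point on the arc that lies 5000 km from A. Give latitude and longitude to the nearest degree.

Write both endpoints as unit vectors p₁, p₂ with components (cos φ cos λ, cos φ sin λ, sin φ).
The central angle between the endpoints is δ = arccos(p₁·p₂) ≈ 1.153 rad (66.1°). The total great-circle distance is δ·R ≈ 1.153 × 6371 ≈ 7346 km, so the target fraction is f = 5000/7346 ≈ 0.681.
Interpolate at f ≈ 0.681 with slerp weights a = sin((1−f)δ)/sin δ ≈ 0.394, b = sin(fδ)/sin δ ≈ 0.773.
p = a·p₁ + b·p₂ ≈ (-0.844, -0.435, -0.313); φ = arcsin(p_z) ≈ -18.27°, λ = atan2(p_y, p_x) ≈ -152.72°.

≈ lat 18°S, lon 153°W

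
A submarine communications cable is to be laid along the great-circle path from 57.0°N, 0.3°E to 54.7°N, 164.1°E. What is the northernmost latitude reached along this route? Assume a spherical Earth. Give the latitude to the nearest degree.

≈ 85°N

The great circle lies in the plane with unit normal n̂ = (p₁ × p₂)/|p₁ × p₂|.
Here n̂_z ≈ +0.095; the vertex latitude is φ_max = arccos|n̂_z| ≈ 84.5°.
Check via Clairaut: cos φ_max = |cos φ₁| · sin C = cos(57.0°)·sin(10.0°) ≈ 0.095, again giving ≈ 84.5°.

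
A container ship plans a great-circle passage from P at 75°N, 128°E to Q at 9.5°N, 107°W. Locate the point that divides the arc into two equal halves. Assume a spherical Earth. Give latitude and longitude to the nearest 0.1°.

≈ 52.6°N, 121.2°W

The haversine formula gives a central angle δ ≈ 1.558 rad (89.3°) between the endpoints.
Interpolate at f = 1/2 with slerp weights a = sin((1−f)δ)/sin δ ≈ 0.703, b = sin(fδ)/sin δ ≈ 0.703.
p = a·p₁ + b·p₂ ≈ (-0.315, -0.519, 0.795); φ = arcsin(p_z) ≈ 52.61°, λ = atan2(p_y, p_x) ≈ -121.20°.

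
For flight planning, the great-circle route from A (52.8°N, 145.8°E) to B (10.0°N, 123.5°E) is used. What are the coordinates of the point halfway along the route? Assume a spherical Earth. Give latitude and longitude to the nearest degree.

Convert each endpoint to a unit vector on the sphere (x = cos φ cos λ, y = cos φ sin λ, z = sin φ).
The central angle between the endpoints is δ = arccos(p₁·p₂) ≈ 0.810 rad (46.4°).
Interpolate at f = 1/2 with slerp weights a = sin((1−f)δ)/sin δ ≈ 0.544, b = sin(fδ)/sin δ ≈ 0.544.
p = a·p₁ + b·p₂ ≈ (-0.568, 0.632, 0.528); φ = arcsin(p_z) ≈ 31.86°, λ = atan2(p_y, p_x) ≈ 131.95°.

≈ (32°N, 132°E)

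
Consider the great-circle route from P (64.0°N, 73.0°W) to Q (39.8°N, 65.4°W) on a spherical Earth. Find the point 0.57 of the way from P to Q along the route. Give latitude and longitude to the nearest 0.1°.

From cos δ = sin φ₁ sin φ₂ + cos φ₁ cos φ₂ cos Δλ, the central angle is δ ≈ 0.430 rad (24.6°).
Interpolate at f = 0.57 with slerp weights a = sin((1−f)δ)/sin δ ≈ 0.441, b = sin(fδ)/sin δ ≈ 0.582.
p = a·p₁ + b·p₂ ≈ (0.243, -0.591, 0.769); φ = arcsin(p_z) ≈ 50.26°, λ = atan2(p_y, p_x) ≈ -67.69°.

≈ (50.3°N, 67.7°W)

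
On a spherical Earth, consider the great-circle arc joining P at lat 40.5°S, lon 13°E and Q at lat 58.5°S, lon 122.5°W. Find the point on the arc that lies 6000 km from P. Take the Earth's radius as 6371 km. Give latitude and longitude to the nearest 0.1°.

≈ lat 71.9°S, lon 84.1°W

Convert each endpoint to a unit vector on the sphere (x = cos φ cos λ, y = cos φ sin λ, z = sin φ).
The central angle between the endpoints is δ = arccos(p₁·p₂) ≈ 1.297 rad (74.3°). The total great-circle distance is δ·R ≈ 1.297 × 6371 ≈ 8263 km, so the target fraction is f = 6000/8263 ≈ 0.726.
Interpolate at f ≈ 0.726 with slerp weights a = sin((1−f)δ)/sin δ ≈ 0.361, b = sin(fδ)/sin δ ≈ 0.840.
p = a·p₁ + b·p₂ ≈ (0.032, -0.308, -0.951); φ = arcsin(p_z) ≈ -71.94°, λ = atan2(p_y, p_x) ≈ -84.09°.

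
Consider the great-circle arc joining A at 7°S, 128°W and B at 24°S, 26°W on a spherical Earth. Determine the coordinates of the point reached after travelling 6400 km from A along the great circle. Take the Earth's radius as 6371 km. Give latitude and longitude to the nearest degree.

≈ 25°S, 71°W

Convert each endpoint to a unit vector on the sphere (x = cos φ cos λ, y = cos φ sin λ, z = sin φ).
The central angle between the endpoints is δ = arccos(p₁·p₂) ≈ 1.710 rad (98.0°). The total great-circle distance is δ·R ≈ 1.710 × 6371 ≈ 10896 km, so the target fraction is f = 6400/10896 ≈ 0.587.
Interpolate at f ≈ 0.587 with slerp weights a = sin((1−f)δ)/sin δ ≈ 0.655, b = sin(fδ)/sin δ ≈ 0.852.
p = a·p₁ + b·p₂ ≈ (0.300, -0.853, -0.426); φ = arcsin(p_z) ≈ -25.24°, λ = atan2(p_y, p_x) ≈ -70.66°.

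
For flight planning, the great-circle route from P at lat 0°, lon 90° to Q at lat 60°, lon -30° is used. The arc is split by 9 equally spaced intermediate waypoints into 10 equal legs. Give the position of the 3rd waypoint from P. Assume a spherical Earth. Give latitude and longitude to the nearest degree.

≈ lat 28°, lon 75°

Write both endpoints as unit vectors p₁, p₂ with components (cos φ cos λ, cos φ sin λ, sin φ).
The central angle between the endpoints is δ = arccos(p₁·p₂) ≈ 1.823 rad (104.5°).
Interpolate at f = 3/10 with slerp weights a = sin((1−f)δ)/sin δ ≈ 0.988, b = sin(fδ)/sin δ ≈ 0.537.
p = a·p₁ + b·p₂ ≈ (0.233, 0.854, 0.465); φ = arcsin(p_z) ≈ 27.73°, λ = atan2(p_y, p_x) ≈ 74.76°.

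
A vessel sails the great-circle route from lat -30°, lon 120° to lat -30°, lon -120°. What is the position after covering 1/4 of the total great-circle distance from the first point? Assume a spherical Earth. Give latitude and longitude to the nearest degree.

≈ lat -44°, lon 145°

Convert each endpoint to a unit vector on the sphere (x = cos φ cos λ, y = cos φ sin λ, z = sin φ).
The central angle between the endpoints is δ = arccos(p₁·p₂) ≈ 1.696 rad (97.2°).
Interpolate at f = 1/4 with slerp weights a = sin((1−f)δ)/sin δ ≈ 0.963, b = sin(fδ)/sin δ ≈ 0.415.
p = a·p₁ + b·p₂ ≈ (-0.597, 0.411, -0.689); φ = arcsin(p_z) ≈ -43.55°, λ = atan2(p_y, p_x) ≈ 145.41°.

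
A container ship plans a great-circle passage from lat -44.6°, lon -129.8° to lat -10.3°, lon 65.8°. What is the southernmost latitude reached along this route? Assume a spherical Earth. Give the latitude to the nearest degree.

≈ -77°

The great circle lies in the plane with unit normal n̂ = (p₁ × p₂)/|p₁ × p₂|.
Here n̂_z ≈ -0.225; the vertex latitude is φ_max = arccos|n̂_z| ≈ 77.0°.
Check via Clairaut: cos φ_max = |cos φ₁| · sin C = cos(44.6°)·sin(161.5°) ≈ 0.225, again giving ≈ 77.0°.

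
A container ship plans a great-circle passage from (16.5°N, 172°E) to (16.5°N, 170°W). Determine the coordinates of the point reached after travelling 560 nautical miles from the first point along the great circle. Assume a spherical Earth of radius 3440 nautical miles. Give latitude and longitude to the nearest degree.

The haversine formula gives a central angle δ ≈ 0.301 rad (17.3°) between the endpoints. The total great-circle distance is δ·R ≈ 0.301 × 3440 ≈ 1036 nmi, so the target fraction is f = 560/1036 ≈ 0.541.
Interpolate at f ≈ 0.541 with slerp weights a = sin((1−f)δ)/sin δ ≈ 0.465, b = sin(fδ)/sin δ ≈ 0.546.
p = a·p₁ + b·p₂ ≈ (-0.957, -0.029, 0.287); φ = arcsin(p_z) ≈ 16.69°, λ = atan2(p_y, p_x) ≈ -178.27°.

≈ (17°N, 178°W)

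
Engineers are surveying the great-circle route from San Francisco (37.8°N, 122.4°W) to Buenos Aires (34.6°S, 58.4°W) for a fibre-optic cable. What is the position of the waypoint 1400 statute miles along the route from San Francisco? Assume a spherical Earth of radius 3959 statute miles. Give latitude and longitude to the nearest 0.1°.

≈ (23.0°N, 106.2°W)

The haversine formula gives a central angle δ ≈ 1.634 rad (93.6°) between the endpoints. The total great-circle distance is δ·R ≈ 1.634 × 3959 ≈ 6468 mi, so the target fraction is f = 1400/6468 ≈ 0.216.
Interpolate at f ≈ 0.216 with slerp weights a = sin((1−f)δ)/sin δ ≈ 0.960, b = sin(fδ)/sin δ ≈ 0.347.
p = a·p₁ + b·p₂ ≈ (-0.257, -0.884, 0.391); φ = arcsin(p_z) ≈ 23.04°, λ = atan2(p_y, p_x) ≈ -106.20°.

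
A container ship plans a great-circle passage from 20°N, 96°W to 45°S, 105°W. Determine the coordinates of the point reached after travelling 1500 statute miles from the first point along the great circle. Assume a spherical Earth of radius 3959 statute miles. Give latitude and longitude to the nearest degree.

≈ 2°S, 99°W

From cos δ = sin φ₁ sin φ₂ + cos φ₁ cos φ₂ cos Δλ, the central angle is δ ≈ 1.143 rad (65.5°). The total great-circle distance is δ·R ≈ 1.143 × 3959 ≈ 4527 mi, so the target fraction is f = 1500/4527 ≈ 0.331.
Interpolate at f ≈ 0.331 with slerp weights a = sin((1−f)δ)/sin δ ≈ 0.761, b = sin(fδ)/sin δ ≈ 0.406.
p = a·p₁ + b·p₂ ≈ (-0.149, -0.988, -0.027); φ = arcsin(p_z) ≈ -1.56°, λ = atan2(p_y, p_x) ≈ -98.58°.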